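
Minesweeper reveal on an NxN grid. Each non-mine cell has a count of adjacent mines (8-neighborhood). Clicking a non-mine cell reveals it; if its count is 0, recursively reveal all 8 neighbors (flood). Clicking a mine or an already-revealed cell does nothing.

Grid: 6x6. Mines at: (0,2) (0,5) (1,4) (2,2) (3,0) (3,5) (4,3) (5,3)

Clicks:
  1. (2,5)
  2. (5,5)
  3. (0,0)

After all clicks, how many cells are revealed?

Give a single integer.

Click 1 (2,5) count=2: revealed 1 new [(2,5)] -> total=1
Click 2 (5,5) count=0: revealed 4 new [(4,4) (4,5) (5,4) (5,5)] -> total=5
Click 3 (0,0) count=0: revealed 6 new [(0,0) (0,1) (1,0) (1,1) (2,0) (2,1)] -> total=11

Answer: 11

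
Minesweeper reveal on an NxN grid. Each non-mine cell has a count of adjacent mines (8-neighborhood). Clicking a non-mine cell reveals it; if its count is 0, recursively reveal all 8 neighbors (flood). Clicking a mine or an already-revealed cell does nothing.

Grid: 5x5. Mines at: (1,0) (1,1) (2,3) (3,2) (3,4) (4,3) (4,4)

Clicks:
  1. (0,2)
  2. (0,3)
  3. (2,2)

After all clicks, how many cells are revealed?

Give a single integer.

Answer: 7

Derivation:
Click 1 (0,2) count=1: revealed 1 new [(0,2)] -> total=1
Click 2 (0,3) count=0: revealed 5 new [(0,3) (0,4) (1,2) (1,3) (1,4)] -> total=6
Click 3 (2,2) count=3: revealed 1 new [(2,2)] -> total=7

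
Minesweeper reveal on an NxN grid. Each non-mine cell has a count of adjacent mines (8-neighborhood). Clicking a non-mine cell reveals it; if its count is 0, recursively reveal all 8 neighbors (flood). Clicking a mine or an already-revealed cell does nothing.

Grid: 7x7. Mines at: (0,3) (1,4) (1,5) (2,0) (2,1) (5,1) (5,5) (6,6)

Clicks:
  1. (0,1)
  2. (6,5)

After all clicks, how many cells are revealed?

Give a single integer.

Answer: 7

Derivation:
Click 1 (0,1) count=0: revealed 6 new [(0,0) (0,1) (0,2) (1,0) (1,1) (1,2)] -> total=6
Click 2 (6,5) count=2: revealed 1 new [(6,5)] -> total=7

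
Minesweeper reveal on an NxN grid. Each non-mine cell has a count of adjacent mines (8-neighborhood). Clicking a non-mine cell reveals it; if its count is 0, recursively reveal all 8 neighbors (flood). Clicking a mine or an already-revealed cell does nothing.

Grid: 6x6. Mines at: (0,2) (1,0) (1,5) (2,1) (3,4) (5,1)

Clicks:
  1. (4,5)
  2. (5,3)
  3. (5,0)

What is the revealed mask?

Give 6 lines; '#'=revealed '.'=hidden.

Click 1 (4,5) count=1: revealed 1 new [(4,5)] -> total=1
Click 2 (5,3) count=0: revealed 7 new [(4,2) (4,3) (4,4) (5,2) (5,3) (5,4) (5,5)] -> total=8
Click 3 (5,0) count=1: revealed 1 new [(5,0)] -> total=9

Answer: ......
......
......
......
..####
#.####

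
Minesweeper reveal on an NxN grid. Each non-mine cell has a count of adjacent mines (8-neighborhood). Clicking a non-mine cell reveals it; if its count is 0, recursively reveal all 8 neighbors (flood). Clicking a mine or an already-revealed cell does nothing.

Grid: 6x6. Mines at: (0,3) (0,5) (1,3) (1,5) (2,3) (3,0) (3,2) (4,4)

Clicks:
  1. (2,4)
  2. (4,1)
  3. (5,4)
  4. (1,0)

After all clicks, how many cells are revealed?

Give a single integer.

Answer: 12

Derivation:
Click 1 (2,4) count=3: revealed 1 new [(2,4)] -> total=1
Click 2 (4,1) count=2: revealed 1 new [(4,1)] -> total=2
Click 3 (5,4) count=1: revealed 1 new [(5,4)] -> total=3
Click 4 (1,0) count=0: revealed 9 new [(0,0) (0,1) (0,2) (1,0) (1,1) (1,2) (2,0) (2,1) (2,2)] -> total=12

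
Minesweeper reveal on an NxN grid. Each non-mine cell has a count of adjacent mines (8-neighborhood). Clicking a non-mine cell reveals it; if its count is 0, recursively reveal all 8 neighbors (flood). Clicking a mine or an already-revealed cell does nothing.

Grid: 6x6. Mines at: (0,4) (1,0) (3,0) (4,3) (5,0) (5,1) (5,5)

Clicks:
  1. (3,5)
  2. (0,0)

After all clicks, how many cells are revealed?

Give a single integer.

Answer: 21

Derivation:
Click 1 (3,5) count=0: revealed 20 new [(0,1) (0,2) (0,3) (1,1) (1,2) (1,3) (1,4) (1,5) (2,1) (2,2) (2,3) (2,4) (2,5) (3,1) (3,2) (3,3) (3,4) (3,5) (4,4) (4,5)] -> total=20
Click 2 (0,0) count=1: revealed 1 new [(0,0)] -> total=21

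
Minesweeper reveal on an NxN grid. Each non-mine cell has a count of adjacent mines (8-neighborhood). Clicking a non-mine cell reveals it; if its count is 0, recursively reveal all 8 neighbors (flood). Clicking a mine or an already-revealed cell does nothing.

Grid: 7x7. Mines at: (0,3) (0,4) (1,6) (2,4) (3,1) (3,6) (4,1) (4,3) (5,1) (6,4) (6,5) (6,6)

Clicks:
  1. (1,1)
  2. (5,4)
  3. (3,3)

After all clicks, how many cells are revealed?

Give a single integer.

Answer: 11

Derivation:
Click 1 (1,1) count=0: revealed 9 new [(0,0) (0,1) (0,2) (1,0) (1,1) (1,2) (2,0) (2,1) (2,2)] -> total=9
Click 2 (5,4) count=3: revealed 1 new [(5,4)] -> total=10
Click 3 (3,3) count=2: revealed 1 new [(3,3)] -> total=11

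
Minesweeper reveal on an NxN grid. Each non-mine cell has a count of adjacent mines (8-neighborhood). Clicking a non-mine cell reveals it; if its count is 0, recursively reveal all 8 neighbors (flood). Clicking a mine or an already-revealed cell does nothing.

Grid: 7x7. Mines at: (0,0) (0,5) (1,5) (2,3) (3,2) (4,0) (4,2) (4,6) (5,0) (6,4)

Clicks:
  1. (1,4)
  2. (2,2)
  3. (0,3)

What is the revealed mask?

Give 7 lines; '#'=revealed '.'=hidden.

Click 1 (1,4) count=3: revealed 1 new [(1,4)] -> total=1
Click 2 (2,2) count=2: revealed 1 new [(2,2)] -> total=2
Click 3 (0,3) count=0: revealed 7 new [(0,1) (0,2) (0,3) (0,4) (1,1) (1,2) (1,3)] -> total=9

Answer: .####..
.####..
..#....
.......
.......
.......
.......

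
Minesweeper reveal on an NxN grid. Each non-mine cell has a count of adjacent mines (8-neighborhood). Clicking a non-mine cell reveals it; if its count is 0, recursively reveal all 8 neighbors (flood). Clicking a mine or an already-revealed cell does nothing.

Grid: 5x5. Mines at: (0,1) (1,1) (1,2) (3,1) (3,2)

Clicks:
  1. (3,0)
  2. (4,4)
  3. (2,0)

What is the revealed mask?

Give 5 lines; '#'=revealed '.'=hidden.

Click 1 (3,0) count=1: revealed 1 new [(3,0)] -> total=1
Click 2 (4,4) count=0: revealed 10 new [(0,3) (0,4) (1,3) (1,4) (2,3) (2,4) (3,3) (3,4) (4,3) (4,4)] -> total=11
Click 3 (2,0) count=2: revealed 1 new [(2,0)] -> total=12

Answer: ...##
...##
#..##
#..##
...##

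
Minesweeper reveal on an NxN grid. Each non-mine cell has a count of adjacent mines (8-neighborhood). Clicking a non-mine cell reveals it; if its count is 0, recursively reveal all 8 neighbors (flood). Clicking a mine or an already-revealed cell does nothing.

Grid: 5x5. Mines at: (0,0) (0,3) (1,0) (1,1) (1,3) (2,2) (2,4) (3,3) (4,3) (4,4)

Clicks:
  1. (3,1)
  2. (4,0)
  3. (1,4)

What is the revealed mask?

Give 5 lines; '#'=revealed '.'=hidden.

Click 1 (3,1) count=1: revealed 1 new [(3,1)] -> total=1
Click 2 (4,0) count=0: revealed 7 new [(2,0) (2,1) (3,0) (3,2) (4,0) (4,1) (4,2)] -> total=8
Click 3 (1,4) count=3: revealed 1 new [(1,4)] -> total=9

Answer: .....
....#
##...
###..
###..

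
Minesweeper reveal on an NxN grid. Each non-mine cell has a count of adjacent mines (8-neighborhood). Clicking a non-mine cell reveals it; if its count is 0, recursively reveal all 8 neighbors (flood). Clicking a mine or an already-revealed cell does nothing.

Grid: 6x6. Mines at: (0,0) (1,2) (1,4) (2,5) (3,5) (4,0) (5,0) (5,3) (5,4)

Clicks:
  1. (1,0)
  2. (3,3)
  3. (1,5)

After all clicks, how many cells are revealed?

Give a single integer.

Click 1 (1,0) count=1: revealed 1 new [(1,0)] -> total=1
Click 2 (3,3) count=0: revealed 12 new [(2,1) (2,2) (2,3) (2,4) (3,1) (3,2) (3,3) (3,4) (4,1) (4,2) (4,3) (4,4)] -> total=13
Click 3 (1,5) count=2: revealed 1 new [(1,5)] -> total=14

Answer: 14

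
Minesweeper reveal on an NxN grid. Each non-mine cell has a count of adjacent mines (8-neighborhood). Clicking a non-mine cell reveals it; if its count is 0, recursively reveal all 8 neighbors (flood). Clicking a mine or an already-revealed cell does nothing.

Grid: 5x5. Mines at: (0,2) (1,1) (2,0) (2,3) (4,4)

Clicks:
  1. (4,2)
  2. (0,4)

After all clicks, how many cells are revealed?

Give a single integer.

Answer: 12

Derivation:
Click 1 (4,2) count=0: revealed 8 new [(3,0) (3,1) (3,2) (3,3) (4,0) (4,1) (4,2) (4,3)] -> total=8
Click 2 (0,4) count=0: revealed 4 new [(0,3) (0,4) (1,3) (1,4)] -> total=12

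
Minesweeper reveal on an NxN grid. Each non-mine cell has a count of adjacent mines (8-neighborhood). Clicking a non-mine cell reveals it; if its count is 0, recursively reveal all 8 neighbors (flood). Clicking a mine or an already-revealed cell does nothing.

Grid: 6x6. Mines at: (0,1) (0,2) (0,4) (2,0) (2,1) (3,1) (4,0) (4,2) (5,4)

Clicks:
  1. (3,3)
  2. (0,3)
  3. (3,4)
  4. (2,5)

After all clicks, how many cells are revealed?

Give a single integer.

Answer: 16

Derivation:
Click 1 (3,3) count=1: revealed 1 new [(3,3)] -> total=1
Click 2 (0,3) count=2: revealed 1 new [(0,3)] -> total=2
Click 3 (3,4) count=0: revealed 14 new [(1,2) (1,3) (1,4) (1,5) (2,2) (2,3) (2,4) (2,5) (3,2) (3,4) (3,5) (4,3) (4,4) (4,5)] -> total=16
Click 4 (2,5) count=0: revealed 0 new [(none)] -> total=16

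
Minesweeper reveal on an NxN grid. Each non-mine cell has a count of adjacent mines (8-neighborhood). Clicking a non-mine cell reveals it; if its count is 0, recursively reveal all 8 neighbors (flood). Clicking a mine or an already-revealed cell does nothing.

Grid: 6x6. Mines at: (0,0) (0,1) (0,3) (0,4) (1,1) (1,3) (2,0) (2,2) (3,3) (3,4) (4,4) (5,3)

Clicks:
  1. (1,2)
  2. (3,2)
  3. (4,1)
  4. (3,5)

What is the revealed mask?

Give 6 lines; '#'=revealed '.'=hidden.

Answer: ......
..#...
......
###..#
###...
###...

Derivation:
Click 1 (1,2) count=5: revealed 1 new [(1,2)] -> total=1
Click 2 (3,2) count=2: revealed 1 new [(3,2)] -> total=2
Click 3 (4,1) count=0: revealed 8 new [(3,0) (3,1) (4,0) (4,1) (4,2) (5,0) (5,1) (5,2)] -> total=10
Click 4 (3,5) count=2: revealed 1 new [(3,5)] -> total=11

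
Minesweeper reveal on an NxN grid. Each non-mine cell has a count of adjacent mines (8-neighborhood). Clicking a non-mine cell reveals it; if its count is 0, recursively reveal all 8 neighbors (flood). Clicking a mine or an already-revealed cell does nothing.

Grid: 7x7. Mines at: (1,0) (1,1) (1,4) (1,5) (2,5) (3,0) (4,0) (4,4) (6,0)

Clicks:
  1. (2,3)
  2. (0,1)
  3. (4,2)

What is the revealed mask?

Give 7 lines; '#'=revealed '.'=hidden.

Answer: .#.....
.......
.###...
.###.##
.###.##
.######
.######

Derivation:
Click 1 (2,3) count=1: revealed 1 new [(2,3)] -> total=1
Click 2 (0,1) count=2: revealed 1 new [(0,1)] -> total=2
Click 3 (4,2) count=0: revealed 24 new [(2,1) (2,2) (3,1) (3,2) (3,3) (3,5) (3,6) (4,1) (4,2) (4,3) (4,5) (4,6) (5,1) (5,2) (5,3) (5,4) (5,5) (5,6) (6,1) (6,2) (6,3) (6,4) (6,5) (6,6)] -> total=26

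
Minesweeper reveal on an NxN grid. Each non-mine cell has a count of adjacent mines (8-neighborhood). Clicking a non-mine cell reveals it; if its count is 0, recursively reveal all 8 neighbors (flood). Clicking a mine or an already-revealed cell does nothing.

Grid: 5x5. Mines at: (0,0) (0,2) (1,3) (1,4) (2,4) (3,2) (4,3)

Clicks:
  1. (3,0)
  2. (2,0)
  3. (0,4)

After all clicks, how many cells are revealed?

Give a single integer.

Click 1 (3,0) count=0: revealed 8 new [(1,0) (1,1) (2,0) (2,1) (3,0) (3,1) (4,0) (4,1)] -> total=8
Click 2 (2,0) count=0: revealed 0 new [(none)] -> total=8
Click 3 (0,4) count=2: revealed 1 new [(0,4)] -> total=9

Answer: 9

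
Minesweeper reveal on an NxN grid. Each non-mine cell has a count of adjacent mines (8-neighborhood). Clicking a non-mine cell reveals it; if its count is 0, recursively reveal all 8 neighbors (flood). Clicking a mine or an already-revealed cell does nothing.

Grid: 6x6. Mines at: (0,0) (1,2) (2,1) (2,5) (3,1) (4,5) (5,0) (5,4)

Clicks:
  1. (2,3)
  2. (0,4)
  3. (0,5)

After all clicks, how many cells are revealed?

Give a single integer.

Click 1 (2,3) count=1: revealed 1 new [(2,3)] -> total=1
Click 2 (0,4) count=0: revealed 6 new [(0,3) (0,4) (0,5) (1,3) (1,4) (1,5)] -> total=7
Click 3 (0,5) count=0: revealed 0 new [(none)] -> total=7

Answer: 7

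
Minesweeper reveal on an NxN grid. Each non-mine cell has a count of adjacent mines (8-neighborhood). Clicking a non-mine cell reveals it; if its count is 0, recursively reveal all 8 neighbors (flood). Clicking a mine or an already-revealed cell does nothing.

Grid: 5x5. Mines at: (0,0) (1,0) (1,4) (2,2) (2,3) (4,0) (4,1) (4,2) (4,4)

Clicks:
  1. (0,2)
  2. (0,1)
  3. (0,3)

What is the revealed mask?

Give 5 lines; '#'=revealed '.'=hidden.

Answer: .###.
.###.
.....
.....
.....

Derivation:
Click 1 (0,2) count=0: revealed 6 new [(0,1) (0,2) (0,3) (1,1) (1,2) (1,3)] -> total=6
Click 2 (0,1) count=2: revealed 0 new [(none)] -> total=6
Click 3 (0,3) count=1: revealed 0 new [(none)] -> total=6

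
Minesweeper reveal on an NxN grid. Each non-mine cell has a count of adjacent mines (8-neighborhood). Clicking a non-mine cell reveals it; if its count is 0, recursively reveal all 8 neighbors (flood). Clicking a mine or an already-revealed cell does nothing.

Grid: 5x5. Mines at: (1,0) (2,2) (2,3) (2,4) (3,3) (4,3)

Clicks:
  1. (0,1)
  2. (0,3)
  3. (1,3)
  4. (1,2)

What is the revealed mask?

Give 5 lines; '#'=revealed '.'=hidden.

Answer: .####
.####
.....
.....
.....

Derivation:
Click 1 (0,1) count=1: revealed 1 new [(0,1)] -> total=1
Click 2 (0,3) count=0: revealed 7 new [(0,2) (0,3) (0,4) (1,1) (1,2) (1,3) (1,4)] -> total=8
Click 3 (1,3) count=3: revealed 0 new [(none)] -> total=8
Click 4 (1,2) count=2: revealed 0 new [(none)] -> total=8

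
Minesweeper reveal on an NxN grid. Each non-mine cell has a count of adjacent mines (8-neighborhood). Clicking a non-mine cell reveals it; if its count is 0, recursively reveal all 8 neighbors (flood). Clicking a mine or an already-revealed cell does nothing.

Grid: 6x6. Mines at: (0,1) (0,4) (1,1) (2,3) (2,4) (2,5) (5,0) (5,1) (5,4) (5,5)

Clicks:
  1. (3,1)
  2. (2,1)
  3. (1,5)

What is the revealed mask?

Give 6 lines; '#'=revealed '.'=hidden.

Click 1 (3,1) count=0: revealed 9 new [(2,0) (2,1) (2,2) (3,0) (3,1) (3,2) (4,0) (4,1) (4,2)] -> total=9
Click 2 (2,1) count=1: revealed 0 new [(none)] -> total=9
Click 3 (1,5) count=3: revealed 1 new [(1,5)] -> total=10

Answer: ......
.....#
###...
###...
###...
......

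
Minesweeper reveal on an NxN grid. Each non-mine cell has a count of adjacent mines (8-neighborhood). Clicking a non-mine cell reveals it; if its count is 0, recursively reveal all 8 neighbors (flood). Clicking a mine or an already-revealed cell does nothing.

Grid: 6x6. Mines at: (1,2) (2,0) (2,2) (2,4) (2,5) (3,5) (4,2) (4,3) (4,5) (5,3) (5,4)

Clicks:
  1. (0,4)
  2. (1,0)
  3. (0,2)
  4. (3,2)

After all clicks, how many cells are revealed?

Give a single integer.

Answer: 9

Derivation:
Click 1 (0,4) count=0: revealed 6 new [(0,3) (0,4) (0,5) (1,3) (1,4) (1,5)] -> total=6
Click 2 (1,0) count=1: revealed 1 new [(1,0)] -> total=7
Click 3 (0,2) count=1: revealed 1 new [(0,2)] -> total=8
Click 4 (3,2) count=3: revealed 1 new [(3,2)] -> total=9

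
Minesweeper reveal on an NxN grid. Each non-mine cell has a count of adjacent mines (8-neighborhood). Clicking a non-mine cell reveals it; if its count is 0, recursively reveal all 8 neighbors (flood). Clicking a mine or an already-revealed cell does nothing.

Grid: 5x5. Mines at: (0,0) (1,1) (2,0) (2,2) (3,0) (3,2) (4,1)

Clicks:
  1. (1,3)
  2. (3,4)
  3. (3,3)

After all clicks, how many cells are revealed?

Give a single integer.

Answer: 12

Derivation:
Click 1 (1,3) count=1: revealed 1 new [(1,3)] -> total=1
Click 2 (3,4) count=0: revealed 11 new [(0,2) (0,3) (0,4) (1,2) (1,4) (2,3) (2,4) (3,3) (3,4) (4,3) (4,4)] -> total=12
Click 3 (3,3) count=2: revealed 0 new [(none)] -> total=12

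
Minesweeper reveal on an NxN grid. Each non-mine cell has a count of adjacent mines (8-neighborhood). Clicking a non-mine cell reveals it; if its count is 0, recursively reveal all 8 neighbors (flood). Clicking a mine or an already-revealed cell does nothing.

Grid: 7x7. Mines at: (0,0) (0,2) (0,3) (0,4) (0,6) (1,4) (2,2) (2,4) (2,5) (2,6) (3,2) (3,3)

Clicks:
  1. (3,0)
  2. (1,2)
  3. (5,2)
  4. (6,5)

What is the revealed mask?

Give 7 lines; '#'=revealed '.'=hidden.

Answer: .......
###....
##.....
##..###
#######
#######
#######

Derivation:
Click 1 (3,0) count=0: revealed 30 new [(1,0) (1,1) (2,0) (2,1) (3,0) (3,1) (3,4) (3,5) (3,6) (4,0) (4,1) (4,2) (4,3) (4,4) (4,5) (4,6) (5,0) (5,1) (5,2) (5,3) (5,4) (5,5) (5,6) (6,0) (6,1) (6,2) (6,3) (6,4) (6,5) (6,6)] -> total=30
Click 2 (1,2) count=3: revealed 1 new [(1,2)] -> total=31
Click 3 (5,2) count=0: revealed 0 new [(none)] -> total=31
Click 4 (6,5) count=0: revealed 0 new [(none)] -> total=31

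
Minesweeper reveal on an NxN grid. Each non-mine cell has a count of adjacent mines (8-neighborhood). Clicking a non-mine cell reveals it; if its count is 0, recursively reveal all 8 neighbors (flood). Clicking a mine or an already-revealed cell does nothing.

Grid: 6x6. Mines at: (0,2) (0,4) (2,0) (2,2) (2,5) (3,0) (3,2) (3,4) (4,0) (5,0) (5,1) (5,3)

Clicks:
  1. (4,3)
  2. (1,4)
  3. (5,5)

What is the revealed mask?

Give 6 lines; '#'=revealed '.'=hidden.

Click 1 (4,3) count=3: revealed 1 new [(4,3)] -> total=1
Click 2 (1,4) count=2: revealed 1 new [(1,4)] -> total=2
Click 3 (5,5) count=0: revealed 4 new [(4,4) (4,5) (5,4) (5,5)] -> total=6

Answer: ......
....#.
......
......
...###
....##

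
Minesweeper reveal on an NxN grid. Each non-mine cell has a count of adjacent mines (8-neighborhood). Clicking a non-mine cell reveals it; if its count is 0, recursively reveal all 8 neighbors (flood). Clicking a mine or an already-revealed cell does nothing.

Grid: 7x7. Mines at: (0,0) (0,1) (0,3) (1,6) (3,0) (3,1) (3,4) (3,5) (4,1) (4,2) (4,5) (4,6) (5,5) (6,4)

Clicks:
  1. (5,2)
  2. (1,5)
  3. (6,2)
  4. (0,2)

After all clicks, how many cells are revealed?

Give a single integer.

Click 1 (5,2) count=2: revealed 1 new [(5,2)] -> total=1
Click 2 (1,5) count=1: revealed 1 new [(1,5)] -> total=2
Click 3 (6,2) count=0: revealed 7 new [(5,0) (5,1) (5,3) (6,0) (6,1) (6,2) (6,3)] -> total=9
Click 4 (0,2) count=2: revealed 1 new [(0,2)] -> total=10

Answer: 10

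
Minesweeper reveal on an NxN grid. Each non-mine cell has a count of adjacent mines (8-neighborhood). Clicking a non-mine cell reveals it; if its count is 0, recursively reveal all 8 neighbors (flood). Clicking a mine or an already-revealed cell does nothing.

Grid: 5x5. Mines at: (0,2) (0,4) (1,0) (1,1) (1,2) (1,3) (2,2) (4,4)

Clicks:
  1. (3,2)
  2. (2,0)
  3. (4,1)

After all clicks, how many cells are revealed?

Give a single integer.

Click 1 (3,2) count=1: revealed 1 new [(3,2)] -> total=1
Click 2 (2,0) count=2: revealed 1 new [(2,0)] -> total=2
Click 3 (4,1) count=0: revealed 8 new [(2,1) (3,0) (3,1) (3,3) (4,0) (4,1) (4,2) (4,3)] -> total=10

Answer: 10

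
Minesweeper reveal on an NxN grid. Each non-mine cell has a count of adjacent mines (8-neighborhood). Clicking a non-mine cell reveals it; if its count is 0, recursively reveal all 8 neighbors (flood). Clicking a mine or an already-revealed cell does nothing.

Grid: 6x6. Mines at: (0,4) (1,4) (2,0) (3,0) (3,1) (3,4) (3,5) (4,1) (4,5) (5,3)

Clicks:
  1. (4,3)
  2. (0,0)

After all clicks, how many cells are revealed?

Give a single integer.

Click 1 (4,3) count=2: revealed 1 new [(4,3)] -> total=1
Click 2 (0,0) count=0: revealed 11 new [(0,0) (0,1) (0,2) (0,3) (1,0) (1,1) (1,2) (1,3) (2,1) (2,2) (2,3)] -> total=12

Answer: 12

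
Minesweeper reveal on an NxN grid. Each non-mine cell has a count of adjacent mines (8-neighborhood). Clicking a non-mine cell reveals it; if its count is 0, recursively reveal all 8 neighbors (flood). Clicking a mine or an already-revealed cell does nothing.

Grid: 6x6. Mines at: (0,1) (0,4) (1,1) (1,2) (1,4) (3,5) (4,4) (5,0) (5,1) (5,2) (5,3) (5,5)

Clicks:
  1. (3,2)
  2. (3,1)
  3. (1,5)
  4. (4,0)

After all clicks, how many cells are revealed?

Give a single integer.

Answer: 13

Derivation:
Click 1 (3,2) count=0: revealed 12 new [(2,0) (2,1) (2,2) (2,3) (3,0) (3,1) (3,2) (3,3) (4,0) (4,1) (4,2) (4,3)] -> total=12
Click 2 (3,1) count=0: revealed 0 new [(none)] -> total=12
Click 3 (1,5) count=2: revealed 1 new [(1,5)] -> total=13
Click 4 (4,0) count=2: revealed 0 new [(none)] -> total=13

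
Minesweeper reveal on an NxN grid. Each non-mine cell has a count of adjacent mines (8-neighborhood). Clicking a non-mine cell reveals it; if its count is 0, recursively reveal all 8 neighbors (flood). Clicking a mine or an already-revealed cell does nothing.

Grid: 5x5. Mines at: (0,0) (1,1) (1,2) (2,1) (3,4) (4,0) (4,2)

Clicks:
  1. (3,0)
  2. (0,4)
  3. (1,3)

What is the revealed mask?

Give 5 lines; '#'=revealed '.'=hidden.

Click 1 (3,0) count=2: revealed 1 new [(3,0)] -> total=1
Click 2 (0,4) count=0: revealed 6 new [(0,3) (0,4) (1,3) (1,4) (2,3) (2,4)] -> total=7
Click 3 (1,3) count=1: revealed 0 new [(none)] -> total=7

Answer: ...##
...##
...##
#....
.....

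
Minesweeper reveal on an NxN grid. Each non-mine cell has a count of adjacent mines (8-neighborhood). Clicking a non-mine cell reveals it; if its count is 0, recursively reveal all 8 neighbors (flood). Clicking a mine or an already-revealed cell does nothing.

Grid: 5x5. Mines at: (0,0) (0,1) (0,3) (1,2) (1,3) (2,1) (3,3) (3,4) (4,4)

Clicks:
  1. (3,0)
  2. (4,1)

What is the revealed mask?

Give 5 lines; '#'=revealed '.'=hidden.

Click 1 (3,0) count=1: revealed 1 new [(3,0)] -> total=1
Click 2 (4,1) count=0: revealed 5 new [(3,1) (3,2) (4,0) (4,1) (4,2)] -> total=6

Answer: .....
.....
.....
###..
###..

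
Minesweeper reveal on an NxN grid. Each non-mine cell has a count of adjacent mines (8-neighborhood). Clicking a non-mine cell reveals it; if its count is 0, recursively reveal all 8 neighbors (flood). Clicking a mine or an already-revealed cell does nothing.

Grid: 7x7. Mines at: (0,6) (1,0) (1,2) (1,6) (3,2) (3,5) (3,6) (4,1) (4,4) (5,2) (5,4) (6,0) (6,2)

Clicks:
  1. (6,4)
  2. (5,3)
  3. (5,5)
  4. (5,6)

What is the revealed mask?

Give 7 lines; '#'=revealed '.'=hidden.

Click 1 (6,4) count=1: revealed 1 new [(6,4)] -> total=1
Click 2 (5,3) count=4: revealed 1 new [(5,3)] -> total=2
Click 3 (5,5) count=2: revealed 1 new [(5,5)] -> total=3
Click 4 (5,6) count=0: revealed 5 new [(4,5) (4,6) (5,6) (6,5) (6,6)] -> total=8

Answer: .......
.......
.......
.......
.....##
...#.##
....###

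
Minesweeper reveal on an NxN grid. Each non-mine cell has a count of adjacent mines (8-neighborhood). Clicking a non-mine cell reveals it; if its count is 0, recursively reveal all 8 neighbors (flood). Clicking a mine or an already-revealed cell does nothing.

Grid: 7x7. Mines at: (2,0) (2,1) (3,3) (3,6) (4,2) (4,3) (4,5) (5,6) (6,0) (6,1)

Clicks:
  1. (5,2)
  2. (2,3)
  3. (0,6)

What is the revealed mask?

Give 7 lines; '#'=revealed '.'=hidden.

Answer: #######
#######
..#####
.......
.......
..#....
.......

Derivation:
Click 1 (5,2) count=3: revealed 1 new [(5,2)] -> total=1
Click 2 (2,3) count=1: revealed 1 new [(2,3)] -> total=2
Click 3 (0,6) count=0: revealed 18 new [(0,0) (0,1) (0,2) (0,3) (0,4) (0,5) (0,6) (1,0) (1,1) (1,2) (1,3) (1,4) (1,5) (1,6) (2,2) (2,4) (2,5) (2,6)] -> total=20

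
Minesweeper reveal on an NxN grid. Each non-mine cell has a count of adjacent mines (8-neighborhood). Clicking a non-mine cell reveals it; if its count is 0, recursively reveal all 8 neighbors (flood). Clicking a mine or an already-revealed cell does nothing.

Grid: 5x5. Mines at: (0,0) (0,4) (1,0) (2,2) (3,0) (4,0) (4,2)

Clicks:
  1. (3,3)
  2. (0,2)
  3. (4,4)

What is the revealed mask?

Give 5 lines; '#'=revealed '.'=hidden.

Click 1 (3,3) count=2: revealed 1 new [(3,3)] -> total=1
Click 2 (0,2) count=0: revealed 6 new [(0,1) (0,2) (0,3) (1,1) (1,2) (1,3)] -> total=7
Click 3 (4,4) count=0: revealed 6 new [(1,4) (2,3) (2,4) (3,4) (4,3) (4,4)] -> total=13

Answer: .###.
.####
...##
...##
...##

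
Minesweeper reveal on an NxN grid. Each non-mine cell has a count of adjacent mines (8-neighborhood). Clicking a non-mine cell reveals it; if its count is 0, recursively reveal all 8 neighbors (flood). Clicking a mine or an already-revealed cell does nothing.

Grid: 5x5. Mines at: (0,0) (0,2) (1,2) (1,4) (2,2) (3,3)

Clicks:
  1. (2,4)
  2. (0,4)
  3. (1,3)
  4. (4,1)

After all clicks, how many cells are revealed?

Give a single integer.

Click 1 (2,4) count=2: revealed 1 new [(2,4)] -> total=1
Click 2 (0,4) count=1: revealed 1 new [(0,4)] -> total=2
Click 3 (1,3) count=4: revealed 1 new [(1,3)] -> total=3
Click 4 (4,1) count=0: revealed 10 new [(1,0) (1,1) (2,0) (2,1) (3,0) (3,1) (3,2) (4,0) (4,1) (4,2)] -> total=13

Answer: 13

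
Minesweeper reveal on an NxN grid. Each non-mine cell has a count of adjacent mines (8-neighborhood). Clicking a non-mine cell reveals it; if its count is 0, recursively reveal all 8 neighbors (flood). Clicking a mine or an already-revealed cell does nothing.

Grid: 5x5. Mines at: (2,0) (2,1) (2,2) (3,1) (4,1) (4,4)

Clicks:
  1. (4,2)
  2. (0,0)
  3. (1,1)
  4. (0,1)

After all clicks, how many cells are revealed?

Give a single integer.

Answer: 15

Derivation:
Click 1 (4,2) count=2: revealed 1 new [(4,2)] -> total=1
Click 2 (0,0) count=0: revealed 14 new [(0,0) (0,1) (0,2) (0,3) (0,4) (1,0) (1,1) (1,2) (1,3) (1,4) (2,3) (2,4) (3,3) (3,4)] -> total=15
Click 3 (1,1) count=3: revealed 0 new [(none)] -> total=15
Click 4 (0,1) count=0: revealed 0 new [(none)] -> total=15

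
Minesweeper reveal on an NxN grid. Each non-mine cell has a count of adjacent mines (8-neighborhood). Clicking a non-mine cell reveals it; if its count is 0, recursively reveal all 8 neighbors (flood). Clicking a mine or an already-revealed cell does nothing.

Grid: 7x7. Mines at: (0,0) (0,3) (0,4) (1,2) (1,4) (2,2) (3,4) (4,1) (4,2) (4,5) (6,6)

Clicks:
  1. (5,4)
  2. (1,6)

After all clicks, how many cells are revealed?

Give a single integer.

Click 1 (5,4) count=1: revealed 1 new [(5,4)] -> total=1
Click 2 (1,6) count=0: revealed 8 new [(0,5) (0,6) (1,5) (1,6) (2,5) (2,6) (3,5) (3,6)] -> total=9

Answer: 9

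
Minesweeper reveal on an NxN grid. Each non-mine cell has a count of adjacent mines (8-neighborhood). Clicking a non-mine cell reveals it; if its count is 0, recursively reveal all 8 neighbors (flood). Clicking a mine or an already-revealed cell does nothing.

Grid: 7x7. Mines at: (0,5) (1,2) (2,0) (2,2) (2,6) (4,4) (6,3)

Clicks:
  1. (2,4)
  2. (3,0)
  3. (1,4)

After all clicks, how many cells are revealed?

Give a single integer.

Answer: 10

Derivation:
Click 1 (2,4) count=0: revealed 9 new [(1,3) (1,4) (1,5) (2,3) (2,4) (2,5) (3,3) (3,4) (3,5)] -> total=9
Click 2 (3,0) count=1: revealed 1 new [(3,0)] -> total=10
Click 3 (1,4) count=1: revealed 0 new [(none)] -> total=10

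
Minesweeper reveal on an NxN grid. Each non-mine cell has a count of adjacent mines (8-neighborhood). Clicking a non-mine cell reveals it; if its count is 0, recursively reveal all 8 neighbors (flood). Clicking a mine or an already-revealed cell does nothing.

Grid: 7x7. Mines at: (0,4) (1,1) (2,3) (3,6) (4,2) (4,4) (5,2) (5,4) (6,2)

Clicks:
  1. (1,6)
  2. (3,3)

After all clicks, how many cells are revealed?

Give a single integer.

Answer: 7

Derivation:
Click 1 (1,6) count=0: revealed 6 new [(0,5) (0,6) (1,5) (1,6) (2,5) (2,6)] -> total=6
Click 2 (3,3) count=3: revealed 1 new [(3,3)] -> total=7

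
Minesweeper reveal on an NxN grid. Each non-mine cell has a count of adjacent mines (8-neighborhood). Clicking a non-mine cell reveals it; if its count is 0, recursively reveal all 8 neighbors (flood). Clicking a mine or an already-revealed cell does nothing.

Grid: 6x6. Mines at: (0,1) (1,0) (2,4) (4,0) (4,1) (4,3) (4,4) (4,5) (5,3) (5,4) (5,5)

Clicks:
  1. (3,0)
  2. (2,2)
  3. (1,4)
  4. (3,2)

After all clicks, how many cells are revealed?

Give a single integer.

Answer: 11

Derivation:
Click 1 (3,0) count=2: revealed 1 new [(3,0)] -> total=1
Click 2 (2,2) count=0: revealed 9 new [(1,1) (1,2) (1,3) (2,1) (2,2) (2,3) (3,1) (3,2) (3,3)] -> total=10
Click 3 (1,4) count=1: revealed 1 new [(1,4)] -> total=11
Click 4 (3,2) count=2: revealed 0 new [(none)] -> total=11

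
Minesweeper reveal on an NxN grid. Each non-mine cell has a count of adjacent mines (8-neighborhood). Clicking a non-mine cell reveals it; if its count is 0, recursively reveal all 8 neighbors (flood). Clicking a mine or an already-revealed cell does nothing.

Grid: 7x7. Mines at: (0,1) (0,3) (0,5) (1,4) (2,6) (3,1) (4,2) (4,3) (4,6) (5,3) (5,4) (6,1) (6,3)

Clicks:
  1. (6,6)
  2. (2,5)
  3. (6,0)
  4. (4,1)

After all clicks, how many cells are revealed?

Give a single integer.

Click 1 (6,6) count=0: revealed 4 new [(5,5) (5,6) (6,5) (6,6)] -> total=4
Click 2 (2,5) count=2: revealed 1 new [(2,5)] -> total=5
Click 3 (6,0) count=1: revealed 1 new [(6,0)] -> total=6
Click 4 (4,1) count=2: revealed 1 new [(4,1)] -> total=7

Answer: 7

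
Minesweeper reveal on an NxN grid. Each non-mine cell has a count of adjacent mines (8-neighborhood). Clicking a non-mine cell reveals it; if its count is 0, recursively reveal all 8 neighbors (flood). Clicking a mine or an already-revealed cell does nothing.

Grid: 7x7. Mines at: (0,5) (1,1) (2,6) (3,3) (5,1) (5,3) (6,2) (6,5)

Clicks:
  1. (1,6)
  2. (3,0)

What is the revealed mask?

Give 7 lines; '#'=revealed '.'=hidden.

Answer: .......
......#
###....
###....
###....
.......
.......

Derivation:
Click 1 (1,6) count=2: revealed 1 new [(1,6)] -> total=1
Click 2 (3,0) count=0: revealed 9 new [(2,0) (2,1) (2,2) (3,0) (3,1) (3,2) (4,0) (4,1) (4,2)] -> total=10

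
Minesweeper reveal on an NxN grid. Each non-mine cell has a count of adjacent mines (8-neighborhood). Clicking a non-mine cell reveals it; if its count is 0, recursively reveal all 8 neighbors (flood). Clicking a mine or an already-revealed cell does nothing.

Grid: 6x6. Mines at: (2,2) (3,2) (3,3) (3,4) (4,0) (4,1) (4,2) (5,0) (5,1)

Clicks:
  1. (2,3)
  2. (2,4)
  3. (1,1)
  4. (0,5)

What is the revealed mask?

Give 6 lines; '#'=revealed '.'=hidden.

Answer: ######
######
##.###
##....
......
......

Derivation:
Click 1 (2,3) count=4: revealed 1 new [(2,3)] -> total=1
Click 2 (2,4) count=2: revealed 1 new [(2,4)] -> total=2
Click 3 (1,1) count=1: revealed 1 new [(1,1)] -> total=3
Click 4 (0,5) count=0: revealed 16 new [(0,0) (0,1) (0,2) (0,3) (0,4) (0,5) (1,0) (1,2) (1,3) (1,4) (1,5) (2,0) (2,1) (2,5) (3,0) (3,1)] -> total=19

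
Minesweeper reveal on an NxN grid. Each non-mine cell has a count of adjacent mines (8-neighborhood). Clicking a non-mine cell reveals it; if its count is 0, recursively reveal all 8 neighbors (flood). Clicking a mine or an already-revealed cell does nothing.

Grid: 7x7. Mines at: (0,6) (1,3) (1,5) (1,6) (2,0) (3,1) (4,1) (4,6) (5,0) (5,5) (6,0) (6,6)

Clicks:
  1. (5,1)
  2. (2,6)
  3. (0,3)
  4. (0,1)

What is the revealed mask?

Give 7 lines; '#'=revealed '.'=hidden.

Answer: ####...
###....
......#
.......
.......
.#.....
.......

Derivation:
Click 1 (5,1) count=3: revealed 1 new [(5,1)] -> total=1
Click 2 (2,6) count=2: revealed 1 new [(2,6)] -> total=2
Click 3 (0,3) count=1: revealed 1 new [(0,3)] -> total=3
Click 4 (0,1) count=0: revealed 6 new [(0,0) (0,1) (0,2) (1,0) (1,1) (1,2)] -> total=9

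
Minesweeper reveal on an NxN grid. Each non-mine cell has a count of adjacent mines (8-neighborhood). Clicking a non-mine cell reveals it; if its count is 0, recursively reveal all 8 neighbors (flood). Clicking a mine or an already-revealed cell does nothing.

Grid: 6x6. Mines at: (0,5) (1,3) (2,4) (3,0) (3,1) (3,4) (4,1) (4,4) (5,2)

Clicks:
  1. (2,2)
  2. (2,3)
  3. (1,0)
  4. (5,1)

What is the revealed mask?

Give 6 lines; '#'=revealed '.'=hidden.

Click 1 (2,2) count=2: revealed 1 new [(2,2)] -> total=1
Click 2 (2,3) count=3: revealed 1 new [(2,3)] -> total=2
Click 3 (1,0) count=0: revealed 8 new [(0,0) (0,1) (0,2) (1,0) (1,1) (1,2) (2,0) (2,1)] -> total=10
Click 4 (5,1) count=2: revealed 1 new [(5,1)] -> total=11

Answer: ###...
###...
####..
......
......
.#....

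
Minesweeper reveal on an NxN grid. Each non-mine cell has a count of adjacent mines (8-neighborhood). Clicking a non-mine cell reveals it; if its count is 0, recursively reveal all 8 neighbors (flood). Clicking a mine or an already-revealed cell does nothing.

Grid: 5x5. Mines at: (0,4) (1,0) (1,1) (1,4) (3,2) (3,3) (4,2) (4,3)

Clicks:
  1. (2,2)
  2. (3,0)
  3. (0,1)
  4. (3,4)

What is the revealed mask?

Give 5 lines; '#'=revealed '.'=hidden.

Answer: .#...
.....
###..
##..#
##...

Derivation:
Click 1 (2,2) count=3: revealed 1 new [(2,2)] -> total=1
Click 2 (3,0) count=0: revealed 6 new [(2,0) (2,1) (3,0) (3,1) (4,0) (4,1)] -> total=7
Click 3 (0,1) count=2: revealed 1 new [(0,1)] -> total=8
Click 4 (3,4) count=2: revealed 1 new [(3,4)] -> total=9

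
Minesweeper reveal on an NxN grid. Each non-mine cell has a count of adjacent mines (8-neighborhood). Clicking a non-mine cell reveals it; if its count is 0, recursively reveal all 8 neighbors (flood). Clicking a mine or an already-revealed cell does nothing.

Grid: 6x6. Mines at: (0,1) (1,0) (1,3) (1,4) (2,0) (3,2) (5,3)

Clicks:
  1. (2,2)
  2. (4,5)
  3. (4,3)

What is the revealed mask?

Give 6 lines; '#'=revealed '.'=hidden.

Answer: ......
......
..####
...###
...###
....##

Derivation:
Click 1 (2,2) count=2: revealed 1 new [(2,2)] -> total=1
Click 2 (4,5) count=0: revealed 11 new [(2,3) (2,4) (2,5) (3,3) (3,4) (3,5) (4,3) (4,4) (4,5) (5,4) (5,5)] -> total=12
Click 3 (4,3) count=2: revealed 0 new [(none)] -> total=12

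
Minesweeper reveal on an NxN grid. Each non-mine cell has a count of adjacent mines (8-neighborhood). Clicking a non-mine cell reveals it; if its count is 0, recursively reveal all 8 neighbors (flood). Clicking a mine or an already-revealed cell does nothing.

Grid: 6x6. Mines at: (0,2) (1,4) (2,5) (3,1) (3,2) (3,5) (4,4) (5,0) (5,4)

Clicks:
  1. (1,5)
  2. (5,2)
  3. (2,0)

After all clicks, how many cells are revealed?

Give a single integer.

Answer: 8

Derivation:
Click 1 (1,5) count=2: revealed 1 new [(1,5)] -> total=1
Click 2 (5,2) count=0: revealed 6 new [(4,1) (4,2) (4,3) (5,1) (5,2) (5,3)] -> total=7
Click 3 (2,0) count=1: revealed 1 new [(2,0)] -> total=8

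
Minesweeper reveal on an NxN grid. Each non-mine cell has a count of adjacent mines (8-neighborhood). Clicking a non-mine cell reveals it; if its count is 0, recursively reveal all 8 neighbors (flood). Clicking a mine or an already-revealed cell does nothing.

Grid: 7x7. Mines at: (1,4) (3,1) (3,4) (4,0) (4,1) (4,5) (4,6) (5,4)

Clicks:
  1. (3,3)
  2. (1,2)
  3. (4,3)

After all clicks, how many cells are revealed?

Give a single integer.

Answer: 14

Derivation:
Click 1 (3,3) count=1: revealed 1 new [(3,3)] -> total=1
Click 2 (1,2) count=0: revealed 12 new [(0,0) (0,1) (0,2) (0,3) (1,0) (1,1) (1,2) (1,3) (2,0) (2,1) (2,2) (2,3)] -> total=13
Click 3 (4,3) count=2: revealed 1 new [(4,3)] -> total=14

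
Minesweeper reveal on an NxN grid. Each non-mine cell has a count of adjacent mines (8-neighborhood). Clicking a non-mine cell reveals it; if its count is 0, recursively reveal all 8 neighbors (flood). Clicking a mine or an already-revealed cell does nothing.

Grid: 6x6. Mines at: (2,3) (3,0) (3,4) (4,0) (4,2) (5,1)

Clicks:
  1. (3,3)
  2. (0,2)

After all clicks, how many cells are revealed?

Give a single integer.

Answer: 18

Derivation:
Click 1 (3,3) count=3: revealed 1 new [(3,3)] -> total=1
Click 2 (0,2) count=0: revealed 17 new [(0,0) (0,1) (0,2) (0,3) (0,4) (0,5) (1,0) (1,1) (1,2) (1,3) (1,4) (1,5) (2,0) (2,1) (2,2) (2,4) (2,5)] -> total=18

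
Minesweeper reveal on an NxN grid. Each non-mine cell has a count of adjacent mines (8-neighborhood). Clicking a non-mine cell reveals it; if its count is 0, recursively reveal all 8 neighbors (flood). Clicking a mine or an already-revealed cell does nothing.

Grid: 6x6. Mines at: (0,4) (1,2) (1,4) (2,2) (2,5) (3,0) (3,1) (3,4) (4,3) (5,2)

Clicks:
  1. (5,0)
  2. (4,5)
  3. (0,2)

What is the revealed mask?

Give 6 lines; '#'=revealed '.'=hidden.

Answer: ..#...
......
......
......
##...#
##....

Derivation:
Click 1 (5,0) count=0: revealed 4 new [(4,0) (4,1) (5,0) (5,1)] -> total=4
Click 2 (4,5) count=1: revealed 1 new [(4,5)] -> total=5
Click 3 (0,2) count=1: revealed 1 new [(0,2)] -> total=6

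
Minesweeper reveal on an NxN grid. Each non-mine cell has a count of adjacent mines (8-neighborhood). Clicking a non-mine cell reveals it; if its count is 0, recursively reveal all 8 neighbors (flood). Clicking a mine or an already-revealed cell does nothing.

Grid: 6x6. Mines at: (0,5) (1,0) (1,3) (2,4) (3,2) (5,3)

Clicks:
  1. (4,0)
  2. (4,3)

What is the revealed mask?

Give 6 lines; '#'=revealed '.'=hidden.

Answer: ......
......
##....
##....
####..
###...

Derivation:
Click 1 (4,0) count=0: revealed 10 new [(2,0) (2,1) (3,0) (3,1) (4,0) (4,1) (4,2) (5,0) (5,1) (5,2)] -> total=10
Click 2 (4,3) count=2: revealed 1 new [(4,3)] -> total=11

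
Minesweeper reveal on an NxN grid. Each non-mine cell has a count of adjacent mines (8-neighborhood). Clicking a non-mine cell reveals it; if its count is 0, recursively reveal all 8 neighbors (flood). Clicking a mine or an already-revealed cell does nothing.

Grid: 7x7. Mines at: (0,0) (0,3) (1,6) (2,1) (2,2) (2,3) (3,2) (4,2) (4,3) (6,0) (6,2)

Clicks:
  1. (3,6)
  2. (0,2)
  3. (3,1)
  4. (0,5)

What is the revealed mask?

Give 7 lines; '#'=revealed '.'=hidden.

Answer: ..#..#.
.......
....###
.#..###
....###
...####
...####

Derivation:
Click 1 (3,6) count=0: revealed 17 new [(2,4) (2,5) (2,6) (3,4) (3,5) (3,6) (4,4) (4,5) (4,6) (5,3) (5,4) (5,5) (5,6) (6,3) (6,4) (6,5) (6,6)] -> total=17
Click 2 (0,2) count=1: revealed 1 new [(0,2)] -> total=18
Click 3 (3,1) count=4: revealed 1 new [(3,1)] -> total=19
Click 4 (0,5) count=1: revealed 1 new [(0,5)] -> total=20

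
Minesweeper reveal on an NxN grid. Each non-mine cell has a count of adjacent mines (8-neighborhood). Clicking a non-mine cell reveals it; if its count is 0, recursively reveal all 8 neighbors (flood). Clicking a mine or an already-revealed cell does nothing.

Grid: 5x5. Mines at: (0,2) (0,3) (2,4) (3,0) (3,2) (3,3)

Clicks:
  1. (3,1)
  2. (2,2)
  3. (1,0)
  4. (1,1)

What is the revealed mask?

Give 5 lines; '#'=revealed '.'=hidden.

Answer: ##...
##...
###..
.#...
.....

Derivation:
Click 1 (3,1) count=2: revealed 1 new [(3,1)] -> total=1
Click 2 (2,2) count=2: revealed 1 new [(2,2)] -> total=2
Click 3 (1,0) count=0: revealed 6 new [(0,0) (0,1) (1,0) (1,1) (2,0) (2,1)] -> total=8
Click 4 (1,1) count=1: revealed 0 new [(none)] -> total=8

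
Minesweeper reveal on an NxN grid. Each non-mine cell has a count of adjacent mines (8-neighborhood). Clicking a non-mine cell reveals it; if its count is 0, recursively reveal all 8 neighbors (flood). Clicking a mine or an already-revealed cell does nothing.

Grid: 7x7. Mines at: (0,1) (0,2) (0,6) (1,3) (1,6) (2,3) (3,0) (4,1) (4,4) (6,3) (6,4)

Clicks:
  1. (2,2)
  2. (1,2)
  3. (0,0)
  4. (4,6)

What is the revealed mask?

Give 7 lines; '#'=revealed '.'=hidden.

Answer: #......
..#....
..#..##
.....##
.....##
.....##
.....##

Derivation:
Click 1 (2,2) count=2: revealed 1 new [(2,2)] -> total=1
Click 2 (1,2) count=4: revealed 1 new [(1,2)] -> total=2
Click 3 (0,0) count=1: revealed 1 new [(0,0)] -> total=3
Click 4 (4,6) count=0: revealed 10 new [(2,5) (2,6) (3,5) (3,6) (4,5) (4,6) (5,5) (5,6) (6,5) (6,6)] -> total=13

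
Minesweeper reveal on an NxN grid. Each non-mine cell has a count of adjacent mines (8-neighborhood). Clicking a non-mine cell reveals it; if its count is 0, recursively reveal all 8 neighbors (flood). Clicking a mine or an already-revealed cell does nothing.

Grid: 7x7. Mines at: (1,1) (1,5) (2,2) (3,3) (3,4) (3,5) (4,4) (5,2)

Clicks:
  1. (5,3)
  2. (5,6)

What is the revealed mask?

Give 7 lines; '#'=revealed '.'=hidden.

Click 1 (5,3) count=2: revealed 1 new [(5,3)] -> total=1
Click 2 (5,6) count=0: revealed 9 new [(4,5) (4,6) (5,4) (5,5) (5,6) (6,3) (6,4) (6,5) (6,6)] -> total=10

Answer: .......
.......
.......
.......
.....##
...####
...####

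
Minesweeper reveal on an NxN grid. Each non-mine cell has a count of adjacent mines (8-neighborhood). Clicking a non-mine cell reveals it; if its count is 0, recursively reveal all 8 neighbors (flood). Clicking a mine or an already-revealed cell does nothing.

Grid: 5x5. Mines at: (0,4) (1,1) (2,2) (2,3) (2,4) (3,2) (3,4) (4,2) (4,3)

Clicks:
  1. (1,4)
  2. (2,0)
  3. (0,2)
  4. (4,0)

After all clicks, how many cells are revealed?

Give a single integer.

Answer: 8

Derivation:
Click 1 (1,4) count=3: revealed 1 new [(1,4)] -> total=1
Click 2 (2,0) count=1: revealed 1 new [(2,0)] -> total=2
Click 3 (0,2) count=1: revealed 1 new [(0,2)] -> total=3
Click 4 (4,0) count=0: revealed 5 new [(2,1) (3,0) (3,1) (4,0) (4,1)] -> total=8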